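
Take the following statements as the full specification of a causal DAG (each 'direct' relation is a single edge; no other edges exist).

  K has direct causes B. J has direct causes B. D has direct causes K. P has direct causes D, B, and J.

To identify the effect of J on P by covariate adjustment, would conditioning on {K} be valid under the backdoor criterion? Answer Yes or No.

Backdoor paths from J to P (paths whose first edge points into J):
  P1: J <- B -> K -> D -> P
  P2: J <- B -> P
Condition 1 (no descendant of J in the set): holds — descendants of J are {P}; none are in {K}.
Condition 2 (every backdoor path blocked by {K}):
  P1: blocked at chain node K ∈ conditioning set.
  P2: open — no interior node is in the conditioning set.
{K} does not satisfy the backdoor criterion.

No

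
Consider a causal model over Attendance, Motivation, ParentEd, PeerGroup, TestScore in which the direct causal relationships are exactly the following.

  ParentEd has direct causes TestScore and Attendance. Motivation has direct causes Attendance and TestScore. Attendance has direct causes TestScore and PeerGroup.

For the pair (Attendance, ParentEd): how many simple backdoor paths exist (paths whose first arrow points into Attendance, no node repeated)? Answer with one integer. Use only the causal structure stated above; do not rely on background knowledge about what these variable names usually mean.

1

A backdoor path from Attendance to ParentEd is any simple undirected path whose first edge points into Attendance (i.e. leaves Attendance via a parent).
Parents of Attendance: {PeerGroup, TestScore}.
Enumerating:
  P1: Attendance <- TestScore -> ParentEd
That exhausts the simple backdoor paths. Count: 1.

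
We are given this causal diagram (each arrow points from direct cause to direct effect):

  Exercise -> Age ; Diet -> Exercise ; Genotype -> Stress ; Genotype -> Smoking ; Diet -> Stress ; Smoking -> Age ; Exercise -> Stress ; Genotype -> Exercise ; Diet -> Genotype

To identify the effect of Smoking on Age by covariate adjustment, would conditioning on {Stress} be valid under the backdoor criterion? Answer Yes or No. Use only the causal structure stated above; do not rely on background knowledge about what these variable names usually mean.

Backdoor paths from Smoking to Age (paths whose first edge points into Smoking):
  P1: Smoking <- Genotype <- Diet -> Exercise -> Age
  P2: Smoking <- Genotype <- Diet -> Stress <- Exercise -> Age
  P3: Smoking <- Genotype -> Exercise -> Age
  P4: Smoking <- Genotype -> Stress <- Diet -> Exercise -> Age
  P5: Smoking <- Genotype -> Stress <- Exercise -> Age
Condition 1 (no descendant of Smoking in the set): holds — descendants of Smoking are {Age}; none are in {Stress}.
Condition 2 (every backdoor path blocked by {Stress}):
  P1: open — no interior node is in the conditioning set.
  P2: open — collider(s) Stress are conditioned on (or have a conditioned descendant) and no non-collider on the path is in the set.
  P3: open — no interior node is in the conditioning set.
  P4: open — collider(s) Stress are conditioned on (or have a conditioned descendant) and no non-collider on the path is in the set.
  P5: open — collider(s) Stress are conditioned on (or have a conditioned descendant) and no non-collider on the path is in the set.
{Stress} does not satisfy the backdoor criterion.

No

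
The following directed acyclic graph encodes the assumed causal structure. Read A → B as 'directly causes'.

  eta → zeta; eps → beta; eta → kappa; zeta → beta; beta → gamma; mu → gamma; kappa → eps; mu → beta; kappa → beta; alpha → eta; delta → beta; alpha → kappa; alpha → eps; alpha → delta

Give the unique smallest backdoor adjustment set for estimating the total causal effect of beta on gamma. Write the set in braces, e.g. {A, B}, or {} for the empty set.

{mu}

Variables eligible for adjustment (non-descendants of beta, excluding beta and gamma): {alpha, delta, eps, eta, kappa, mu, zeta}.
Backdoor paths from beta to gamma:
  P1: beta <- mu -> gamma
The empty set is not sufficient: P1 (beta <- mu -> gamma) has no collider blocking it and no conditioned non-collider, so it is open.
Try {mu}:
  P1: blocked at fork node mu ∈ conditioning set.
{mu} contains no descendant of beta and blocks every backdoor path.
No other singleton works — e.g. {alpha} leaves P1 open — so {mu} is the unique smallest valid adjustment set.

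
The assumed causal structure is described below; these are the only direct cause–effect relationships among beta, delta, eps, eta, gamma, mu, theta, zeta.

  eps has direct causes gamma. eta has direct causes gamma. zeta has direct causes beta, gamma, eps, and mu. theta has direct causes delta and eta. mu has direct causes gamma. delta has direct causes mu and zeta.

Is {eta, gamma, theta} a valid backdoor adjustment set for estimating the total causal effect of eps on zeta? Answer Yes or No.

Backdoor paths from eps to zeta (paths whose first edge points into eps):
  P1: eps <- gamma -> eta -> theta <- delta <- mu -> zeta
  P2: eps <- gamma -> eta -> theta <- delta <- zeta
  P3: eps <- gamma -> mu -> zeta
  P4: eps <- gamma -> mu -> delta <- zeta
  P5: eps <- gamma -> zeta
Condition 1 (no descendant of eps in the set): FAILS — theta is a descendant of eps.
Condition 2 (every backdoor path blocked by {eta, gamma, theta}):
  P1: blocked at fork node gamma ∈ conditioning set.
  P2: blocked at fork node gamma ∈ conditioning set.
  P3: blocked at fork node gamma ∈ conditioning set.
  P4: blocked at fork node gamma ∈ conditioning set.
  P5: blocked at fork node gamma ∈ conditioning set.
{eta, gamma, theta} does not satisfy the backdoor criterion.

No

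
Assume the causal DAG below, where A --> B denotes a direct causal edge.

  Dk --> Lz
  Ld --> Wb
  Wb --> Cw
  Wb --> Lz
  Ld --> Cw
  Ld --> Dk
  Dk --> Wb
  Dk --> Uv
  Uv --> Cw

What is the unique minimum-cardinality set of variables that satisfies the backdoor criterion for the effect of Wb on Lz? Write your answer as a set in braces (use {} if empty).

{Dk}

Variables eligible for adjustment (non-descendants of Wb, excluding Wb and Lz): {Dk, Ld, Uv}.
Backdoor paths from Wb to Lz:
  P1: Wb <- Ld -> Dk -> Lz
  P2: Wb <- Ld -> Cw <- Uv <- Dk -> Lz
  P3: Wb <- Dk -> Lz
The empty set is not sufficient: P1 (Wb <- Ld -> Dk -> Lz) has no collider blocking it and no conditioned non-collider, so it is open.
Try {Dk}:
  P1: blocked at chain node Dk ∈ conditioning set.
  P2: blocked at collider Cw (neither it nor any descendant is in the conditioning set).
  P3: blocked at fork node Dk ∈ conditioning set.
{Dk} contains no descendant of Wb and blocks every backdoor path.
No other singleton works — e.g. {Ld} leaves P3 open — so {Dk} is the unique smallest valid adjustment set.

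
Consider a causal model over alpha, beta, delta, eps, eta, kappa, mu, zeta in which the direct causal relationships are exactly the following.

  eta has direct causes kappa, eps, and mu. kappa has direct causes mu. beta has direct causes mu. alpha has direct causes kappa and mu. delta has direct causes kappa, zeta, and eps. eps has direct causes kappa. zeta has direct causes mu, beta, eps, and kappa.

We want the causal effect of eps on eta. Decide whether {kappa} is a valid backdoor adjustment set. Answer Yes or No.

Backdoor paths from eps to eta (paths whose first edge points into eps):
  P1: eps <- kappa <- mu -> eta
  P2: eps <- kappa -> alpha <- mu -> eta
  P3: eps <- kappa -> zeta <- mu -> eta
  P4: eps <- kappa -> zeta <- beta <- mu -> eta
  P5: eps <- kappa -> eta
  P6: eps <- kappa -> delta <- zeta <- mu -> eta
  P7: eps <- kappa -> delta <- zeta <- beta <- mu -> eta
Condition 1 (no descendant of eps in the set): holds — descendants of eps are {delta, eta, zeta}; none are in {kappa}.
Condition 2 (every backdoor path blocked by {kappa}):
  P1: blocked at chain node kappa ∈ conditioning set.
  P2: blocked at fork node kappa ∈ conditioning set.
  P3: blocked at fork node kappa ∈ conditioning set.
  P4: blocked at fork node kappa ∈ conditioning set.
  P5: blocked at fork node kappa ∈ conditioning set.
  P6: blocked at fork node kappa ∈ conditioning set.
  P7: blocked at fork node kappa ∈ conditioning set.
{kappa} satisfies the backdoor criterion.

Yes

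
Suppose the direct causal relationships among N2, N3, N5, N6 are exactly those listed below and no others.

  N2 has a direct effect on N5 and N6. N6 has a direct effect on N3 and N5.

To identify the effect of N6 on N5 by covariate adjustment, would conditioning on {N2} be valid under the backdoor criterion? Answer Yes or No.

Backdoor paths from N6 to N5 (paths whose first edge points into N6):
  P1: N6 <- N2 -> N5
Condition 1 (no descendant of N6 in the set): holds — descendants of N6 are {N3, N5}; none are in {N2}.
Condition 2 (every backdoor path blocked by {N2}):
  P1: blocked at fork node N2 ∈ conditioning set.
{N2} satisfies the backdoor criterion.

Yes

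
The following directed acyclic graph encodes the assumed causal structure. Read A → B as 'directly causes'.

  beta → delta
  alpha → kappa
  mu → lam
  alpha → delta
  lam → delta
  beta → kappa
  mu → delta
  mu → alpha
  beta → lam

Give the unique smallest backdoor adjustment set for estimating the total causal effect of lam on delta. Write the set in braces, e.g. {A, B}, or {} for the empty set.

Variables eligible for adjustment (non-descendants of lam, excluding lam and delta): {alpha, beta, kappa, mu}.
Backdoor paths from lam to delta:
  P1: lam <- mu -> alpha -> kappa <- beta -> delta
  P2: lam <- mu -> alpha -> delta
  P3: lam <- mu -> delta
  P4: lam <- beta -> kappa <- alpha <- mu -> delta
  P5: lam <- beta -> kappa <- alpha -> delta
  P6: lam <- beta -> delta
The empty set is not sufficient: P2 (lam <- mu -> alpha -> delta) has no collider blocking it and no conditioned non-collider, so it is open.
Try {beta, mu}:
  P1: blocked at fork node mu ∈ conditioning set.
  P2: blocked at fork node mu ∈ conditioning set.
  P3: blocked at fork node mu ∈ conditioning set.
  P4: blocked at fork node beta ∈ conditioning set.
  P5: blocked at fork node beta ∈ conditioning set.
  P6: blocked at fork node beta ∈ conditioning set.
{beta, mu} contains no descendant of lam and blocks every backdoor path.
Every element of {beta, mu} is needed (dropping beta leaves P6 open; dropping mu leaves P2 open), so no proper subset is valid.
Among all size-2 subsets of the eligible variables, only {beta, mu} blocks every backdoor path, so it is the unique smallest valid adjustment set.

{beta, mu}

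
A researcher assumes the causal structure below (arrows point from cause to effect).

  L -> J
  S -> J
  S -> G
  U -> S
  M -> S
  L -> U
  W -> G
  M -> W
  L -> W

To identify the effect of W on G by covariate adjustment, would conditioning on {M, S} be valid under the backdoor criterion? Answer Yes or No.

Yes

Backdoor paths from W to G (paths whose first edge points into W):
  P1: W <- L -> U -> S -> G
  P2: W <- L -> J <- S -> G
  P3: W <- M -> S -> G
Condition 1 (no descendant of W in the set): holds — descendants of W are {G}; none are in {M, S}.
Condition 2 (every backdoor path blocked by {M, S}):
  P1: blocked at chain node S ∈ conditioning set.
  P2: blocked at collider J (neither it nor any descendant is in the conditioning set).
  P3: blocked at fork node M ∈ conditioning set.
{M, S} satisfies the backdoor criterion.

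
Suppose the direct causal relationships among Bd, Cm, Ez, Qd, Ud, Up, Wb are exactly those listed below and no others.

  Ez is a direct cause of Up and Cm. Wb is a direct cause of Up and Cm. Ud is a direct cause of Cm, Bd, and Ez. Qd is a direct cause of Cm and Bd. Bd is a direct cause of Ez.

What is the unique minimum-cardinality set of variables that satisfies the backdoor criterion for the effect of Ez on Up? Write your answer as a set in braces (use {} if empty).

Variables eligible for adjustment (non-descendants of Ez, excluding Ez and Up): {Bd, Qd, Ud, Wb}.
Backdoor paths from Ez to Up:
  P1: Ez <- Ud -> Bd <- Qd -> Cm <- Wb -> Up
  P2: Ez <- Ud -> Cm <- Wb -> Up
  P3: Ez <- Bd <- Ud -> Cm <- Wb -> Up
  P4: Ez <- Bd <- Qd -> Cm <- Wb -> Up
Each backdoor path contains an unconditioned collider, so every path is already blocked with the empty conditioning set:
  P1: blocked at collider Bd (neither it nor any descendant is in the conditioning set).
  P2: blocked at collider Cm (neither it nor any descendant is in the conditioning set).
  P3: blocked at collider Cm (neither it nor any descendant is in the conditioning set).
  P4: blocked at collider Cm (neither it nor any descendant is in the conditioning set).
The empty set is therefore the unique smallest valid set.

{}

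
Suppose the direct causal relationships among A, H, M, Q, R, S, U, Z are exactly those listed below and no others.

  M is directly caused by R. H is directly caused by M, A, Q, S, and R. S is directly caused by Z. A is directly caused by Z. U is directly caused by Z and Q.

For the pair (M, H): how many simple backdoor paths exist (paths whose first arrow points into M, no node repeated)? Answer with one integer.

1

A backdoor path from M to H is any simple undirected path whose first edge points into M (i.e. leaves M via a parent).
Parents of M: {R}.
Enumerating:
  P1: M <- R -> H
That exhausts the simple backdoor paths. Count: 1.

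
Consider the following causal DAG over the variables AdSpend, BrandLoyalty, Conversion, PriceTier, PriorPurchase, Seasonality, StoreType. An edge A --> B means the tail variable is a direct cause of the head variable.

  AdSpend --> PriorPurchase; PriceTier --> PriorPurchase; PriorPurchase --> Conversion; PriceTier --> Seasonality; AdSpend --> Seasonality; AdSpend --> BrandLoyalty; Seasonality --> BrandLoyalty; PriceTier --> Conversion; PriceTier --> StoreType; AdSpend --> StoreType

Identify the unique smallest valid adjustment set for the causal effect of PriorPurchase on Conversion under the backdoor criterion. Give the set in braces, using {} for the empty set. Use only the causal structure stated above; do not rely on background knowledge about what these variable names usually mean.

Variables eligible for adjustment (non-descendants of PriorPurchase, excluding PriorPurchase and Conversion): {AdSpend, BrandLoyalty, PriceTier, Seasonality, StoreType}.
Backdoor paths from PriorPurchase to Conversion:
  P1: PriorPurchase <- AdSpend -> StoreType <- PriceTier -> Conversion
  P2: PriorPurchase <- AdSpend -> Seasonality <- PriceTier -> Conversion
  P3: PriorPurchase <- AdSpend -> BrandLoyalty <- Seasonality <- PriceTier -> Conversion
  P4: PriorPurchase <- PriceTier -> Conversion
The empty set is not sufficient: P4 (PriorPurchase <- PriceTier -> Conversion) has no collider blocking it and no conditioned non-collider, so it is open.
Try {PriceTier}:
  P1: blocked at collider StoreType (neither it nor any descendant is in the conditioning set).
  P2: blocked at collider Seasonality (neither it nor any descendant is in the conditioning set).
  P3: blocked at collider BrandLoyalty (neither it nor any descendant is in the conditioning set).
  P4: blocked at fork node PriceTier ∈ conditioning set.
{PriceTier} contains no descendant of PriorPurchase and blocks every backdoor path.
No other singleton works — e.g. {AdSpend} leaves P4 open — so {PriceTier} is the unique smallest valid adjustment set.

{PriceTier}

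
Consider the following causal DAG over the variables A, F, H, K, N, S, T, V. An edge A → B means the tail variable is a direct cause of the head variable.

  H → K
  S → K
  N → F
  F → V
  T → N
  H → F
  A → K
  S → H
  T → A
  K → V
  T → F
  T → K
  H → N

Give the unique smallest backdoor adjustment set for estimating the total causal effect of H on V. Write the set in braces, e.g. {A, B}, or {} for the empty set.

{S}

Variables eligible for adjustment (non-descendants of H, excluding H and V): {A, S, T}.
Backdoor paths from H to V:
  P1: H <- S -> K <- T -> N -> F -> V
  P2: H <- S -> K <- T -> F -> V
  P3: H <- S -> K <- A <- T -> N -> F -> V
  P4: H <- S -> K <- A <- T -> F -> V
  P5: H <- S -> K -> V
The empty set is not sufficient: P5 (H <- S -> K -> V) has no collider blocking it and no conditioned non-collider, so it is open.
Try {S}:
  P1: blocked at fork node S ∈ conditioning set.
  P2: blocked at fork node S ∈ conditioning set.
  P3: blocked at fork node S ∈ conditioning set.
  P4: blocked at fork node S ∈ conditioning set.
  P5: blocked at fork node S ∈ conditioning set.
{S} contains no descendant of H and blocks every backdoor path.
No other singleton works — e.g. {T} leaves P5 open — so {S} is the unique smallest valid adjustment set.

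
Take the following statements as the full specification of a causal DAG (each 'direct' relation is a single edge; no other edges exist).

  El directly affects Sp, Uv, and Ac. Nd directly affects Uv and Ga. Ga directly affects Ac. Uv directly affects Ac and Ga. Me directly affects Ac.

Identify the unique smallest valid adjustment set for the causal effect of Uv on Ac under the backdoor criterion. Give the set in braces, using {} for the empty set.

Variables eligible for adjustment (non-descendants of Uv, excluding Uv and Ac): {El, Me, Nd, Sp}.
Backdoor paths from Uv to Ac:
  P1: Uv <- El -> Ac
  P2: Uv <- Nd -> Ga -> Ac
The empty set is not sufficient: P1 (Uv <- El -> Ac) has no collider blocking it and no conditioned non-collider, so it is open.
Try {El, Nd}:
  P1: blocked at fork node El ∈ conditioning set.
  P2: blocked at fork node Nd ∈ conditioning set.
{El, Nd} contains no descendant of Uv and blocks every backdoor path.
Every element of {El, Nd} is needed (dropping El leaves P1 open; dropping Nd leaves P2 open), so no proper subset is valid.
Among all size-2 subsets of the eligible variables, only {El, Nd} blocks every backdoor path, so it is the unique smallest valid adjustment set.

{El, Nd}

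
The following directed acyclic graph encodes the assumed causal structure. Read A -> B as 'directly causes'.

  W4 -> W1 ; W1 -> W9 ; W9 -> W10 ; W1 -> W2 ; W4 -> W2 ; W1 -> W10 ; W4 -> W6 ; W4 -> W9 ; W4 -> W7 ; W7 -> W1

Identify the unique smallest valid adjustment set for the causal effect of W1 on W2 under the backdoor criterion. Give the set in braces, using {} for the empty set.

{W4}

Variables eligible for adjustment (non-descendants of W1, excluding W1 and W2): {W4, W6, W7}.
Backdoor paths from W1 to W2:
  P1: W1 <- W4 -> W2
  P2: W1 <- W7 <- W4 -> W2
The empty set is not sufficient: P1 (W1 <- W4 -> W2) has no collider blocking it and no conditioned non-collider, so it is open.
Try {W4}:
  P1: blocked at fork node W4 ∈ conditioning set.
  P2: blocked at fork node W4 ∈ conditioning set.
{W4} contains no descendant of W1 and blocks every backdoor path.
No other singleton works — e.g. {W6} leaves P1 open — so {W4} is the unique smallest valid adjustment set.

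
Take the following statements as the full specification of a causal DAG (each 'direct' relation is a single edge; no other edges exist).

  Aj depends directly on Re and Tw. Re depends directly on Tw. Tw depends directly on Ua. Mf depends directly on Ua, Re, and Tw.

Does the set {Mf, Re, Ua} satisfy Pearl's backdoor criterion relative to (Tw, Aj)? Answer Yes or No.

Backdoor paths from Tw to Aj (paths whose first edge points into Tw):
  P1: Tw <- Ua -> Mf <- Re -> Aj
Condition 1 (no descendant of Tw in the set): FAILS — Mf and Re are descendants of Tw.
Condition 2 (every backdoor path blocked by {Mf, Re, Ua}):
  P1: blocked at fork node Ua ∈ conditioning set.
{Mf, Re, Ua} does not satisfy the backdoor criterion.

No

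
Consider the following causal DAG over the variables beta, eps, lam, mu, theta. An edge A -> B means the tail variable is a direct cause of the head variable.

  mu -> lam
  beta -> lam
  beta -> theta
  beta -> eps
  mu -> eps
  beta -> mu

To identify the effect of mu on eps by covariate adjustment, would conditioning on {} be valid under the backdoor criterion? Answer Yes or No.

Backdoor paths from mu to eps (paths whose first edge points into mu):
  P1: mu <- beta -> eps
Condition 1 (no descendant of mu in the set): holds — descendants of mu are {eps, lam}; none are in {}.
Condition 2 (every backdoor path blocked by {}):
  P1: open — no interior node is in the conditioning set.
{} does not satisfy the backdoor criterion.

No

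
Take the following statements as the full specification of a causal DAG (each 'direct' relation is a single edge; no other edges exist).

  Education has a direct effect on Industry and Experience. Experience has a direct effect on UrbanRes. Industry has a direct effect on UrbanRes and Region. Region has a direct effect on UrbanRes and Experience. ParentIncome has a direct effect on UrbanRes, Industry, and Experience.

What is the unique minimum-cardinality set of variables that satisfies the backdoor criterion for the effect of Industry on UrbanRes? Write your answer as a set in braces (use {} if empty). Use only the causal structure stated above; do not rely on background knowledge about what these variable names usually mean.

Variables eligible for adjustment (non-descendants of Industry, excluding Industry and UrbanRes): {Education, ParentIncome}.
Backdoor paths from Industry to UrbanRes:
  P1: Industry <- Education -> Experience <- ParentIncome -> UrbanRes
  P2: Industry <- Education -> Experience <- Region -> UrbanRes
  P3: Industry <- Education -> Experience -> UrbanRes
  P4: Industry <- ParentIncome -> Experience <- Region -> UrbanRes
  P5: Industry <- ParentIncome -> Experience -> UrbanRes
  P6: Industry <- ParentIncome -> UrbanRes
The empty set is not sufficient: P3 (Industry <- Education -> Experience -> UrbanRes) has no collider blocking it and no conditioned non-collider, so it is open.
Try {Education, ParentIncome}:
  P1: blocked at fork node Education ∈ conditioning set.
  P2: blocked at fork node Education ∈ conditioning set.
  P3: blocked at fork node Education ∈ conditioning set.
  P4: blocked at fork node ParentIncome ∈ conditioning set.
  P5: blocked at fork node ParentIncome ∈ conditioning set.
  P6: blocked at fork node ParentIncome ∈ conditioning set.
{Education, ParentIncome} contains no descendant of Industry and blocks every backdoor path.
Every element of {Education, ParentIncome} is needed (dropping Education leaves P3 open; dropping ParentIncome leaves P5 open), so no proper subset is valid.
Among all size-2 subsets of the eligible variables, only {Education, ParentIncome} blocks every backdoor path, so it is the unique smallest valid adjustment set.

{Education, ParentIncome}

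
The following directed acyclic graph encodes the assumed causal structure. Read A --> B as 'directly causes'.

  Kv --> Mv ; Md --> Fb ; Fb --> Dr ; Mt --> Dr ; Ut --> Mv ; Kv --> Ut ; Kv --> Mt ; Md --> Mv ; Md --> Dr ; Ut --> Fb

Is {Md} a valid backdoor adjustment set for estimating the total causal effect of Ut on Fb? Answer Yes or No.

Yes

Backdoor paths from Ut to Fb (paths whose first edge points into Ut):
  P1: Ut <- Kv -> Mt -> Dr <- Md -> Fb
  P2: Ut <- Kv -> Mt -> Dr <- Fb
  P3: Ut <- Kv -> Mv <- Md -> Fb
  P4: Ut <- Kv -> Mv <- Md -> Dr <- Fb
Condition 1 (no descendant of Ut in the set): holds — descendants of Ut are {Dr, Fb, Mv}; none are in {Md}.
Condition 2 (every backdoor path blocked by {Md}):
  P1: blocked at collider Dr (neither it nor any descendant is in the conditioning set).
  P2: blocked at collider Dr (neither it nor any descendant is in the conditioning set).
  P3: blocked at collider Mv (neither it nor any descendant is in the conditioning set).
  P4: blocked at collider Mv (neither it nor any descendant is in the conditioning set).
{Md} satisfies the backdoor criterion.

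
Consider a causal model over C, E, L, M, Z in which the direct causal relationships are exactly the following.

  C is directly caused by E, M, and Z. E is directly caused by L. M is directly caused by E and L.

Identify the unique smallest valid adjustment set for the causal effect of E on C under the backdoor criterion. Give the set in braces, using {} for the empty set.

{L}

Variables eligible for adjustment (non-descendants of E, excluding E and C): {L, Z}.
Backdoor paths from E to C:
  P1: E <- L -> M -> C
The empty set is not sufficient: P1 (E <- L -> M -> C) has no collider blocking it and no conditioned non-collider, so it is open.
Try {L}:
  P1: blocked at fork node L ∈ conditioning set.
{L} contains no descendant of E and blocks every backdoor path.
No other singleton works — e.g. {Z} leaves P1 open — so {L} is the unique smallest valid adjustment set.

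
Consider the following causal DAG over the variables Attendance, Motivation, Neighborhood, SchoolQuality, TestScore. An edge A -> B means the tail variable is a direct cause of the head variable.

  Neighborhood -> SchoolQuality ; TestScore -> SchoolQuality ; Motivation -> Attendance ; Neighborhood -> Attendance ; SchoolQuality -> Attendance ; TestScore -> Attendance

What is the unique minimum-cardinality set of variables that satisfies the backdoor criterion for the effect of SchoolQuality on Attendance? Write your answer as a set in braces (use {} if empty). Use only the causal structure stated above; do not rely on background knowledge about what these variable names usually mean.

{Neighborhood, TestScore}

Variables eligible for adjustment (non-descendants of SchoolQuality, excluding SchoolQuality and Attendance): {Motivation, Neighborhood, TestScore}.
Backdoor paths from SchoolQuality to Attendance:
  P1: SchoolQuality <- TestScore -> Attendance
  P2: SchoolQuality <- Neighborhood -> Attendance
The empty set is not sufficient: P1 (SchoolQuality <- TestScore -> Attendance) has no collider blocking it and no conditioned non-collider, so it is open.
Try {Neighborhood, TestScore}:
  P1: blocked at fork node TestScore ∈ conditioning set.
  P2: blocked at fork node Neighborhood ∈ conditioning set.
{Neighborhood, TestScore} contains no descendant of SchoolQuality and blocks every backdoor path.
Every element of {Neighborhood, TestScore} is needed (dropping Neighborhood leaves P2 open; dropping TestScore leaves P1 open), so no proper subset is valid.
Among all size-2 subsets of the eligible variables, only {Neighborhood, TestScore} blocks every backdoor path, so it is the unique smallest valid adjustment set.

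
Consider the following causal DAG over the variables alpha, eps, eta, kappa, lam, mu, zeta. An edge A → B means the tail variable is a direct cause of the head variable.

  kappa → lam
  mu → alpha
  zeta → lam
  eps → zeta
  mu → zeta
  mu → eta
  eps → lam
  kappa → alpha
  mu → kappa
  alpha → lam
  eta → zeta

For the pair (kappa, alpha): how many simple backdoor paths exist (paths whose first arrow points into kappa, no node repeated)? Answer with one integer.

A backdoor path from kappa to alpha is any simple undirected path whose first edge points into kappa (i.e. leaves kappa via a parent).
Parents of kappa: {mu}.
Enumerating:
  P1: kappa <- mu -> eta -> zeta <- eps -> lam <- alpha
  P2: kappa <- mu -> eta -> zeta -> lam <- alpha
  P3: kappa <- mu -> zeta <- eps -> lam <- alpha
  P4: kappa <- mu -> zeta -> lam <- alpha
  P5: kappa <- mu -> alpha
That exhausts the simple backdoor paths. Count: 5.

5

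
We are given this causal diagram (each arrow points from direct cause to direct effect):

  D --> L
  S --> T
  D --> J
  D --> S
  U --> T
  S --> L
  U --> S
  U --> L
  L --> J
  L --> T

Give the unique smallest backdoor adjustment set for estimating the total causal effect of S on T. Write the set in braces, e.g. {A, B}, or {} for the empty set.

{D, U}

Variables eligible for adjustment (non-descendants of S, excluding S and T): {D, U}.
Backdoor paths from S to T:
  P1: S <- U -> L -> T
  P2: S <- U -> T
  P3: S <- D -> L <- U -> T
  P4: S <- D -> L -> T
  P5: S <- D -> J <- L <- U -> T
  P6: S <- D -> J <- L -> T
The empty set is not sufficient: P1 (S <- U -> L -> T) has no collider blocking it and no conditioned non-collider, so it is open.
Try {D, U}:
  P1: blocked at fork node U ∈ conditioning set.
  P2: blocked at fork node U ∈ conditioning set.
  P3: blocked at fork node D ∈ conditioning set.
  P4: blocked at fork node D ∈ conditioning set.
  P5: blocked at fork node D ∈ conditioning set.
  P6: blocked at fork node D ∈ conditioning set.
{D, U} contains no descendant of S and blocks every backdoor path.
Every element of {D, U} is needed (dropping D leaves P4 open; dropping U leaves P1 open), so no proper subset is valid.
Among all size-2 subsets of the eligible variables, only {D, U} blocks every backdoor path, so it is the unique smallest valid adjustment set.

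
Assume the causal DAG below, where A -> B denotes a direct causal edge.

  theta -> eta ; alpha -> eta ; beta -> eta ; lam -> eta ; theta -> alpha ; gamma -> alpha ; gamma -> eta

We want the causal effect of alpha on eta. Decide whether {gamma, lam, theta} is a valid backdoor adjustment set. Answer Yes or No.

Backdoor paths from alpha to eta (paths whose first edge points into alpha):
  P1: alpha <- theta -> eta
  P2: alpha <- gamma -> eta
Condition 1 (no descendant of alpha in the set): holds — descendants of alpha are {eta}; none are in {gamma, lam, theta}.
Condition 2 (every backdoor path blocked by {gamma, lam, theta}):
  P1: blocked at fork node theta ∈ conditioning set.
  P2: blocked at fork node gamma ∈ conditioning set.
{gamma, lam, theta} satisfies the backdoor criterion.

Yes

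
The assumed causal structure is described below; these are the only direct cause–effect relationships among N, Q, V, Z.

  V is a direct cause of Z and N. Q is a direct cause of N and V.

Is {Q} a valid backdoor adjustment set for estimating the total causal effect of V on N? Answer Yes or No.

Yes

Backdoor paths from V to N (paths whose first edge points into V):
  P1: V <- Q -> N
Condition 1 (no descendant of V in the set): holds — descendants of V are {N, Z}; none are in {Q}.
Condition 2 (every backdoor path blocked by {Q}):
  P1: blocked at fork node Q ∈ conditioning set.
{Q} satisfies the backdoor criterion.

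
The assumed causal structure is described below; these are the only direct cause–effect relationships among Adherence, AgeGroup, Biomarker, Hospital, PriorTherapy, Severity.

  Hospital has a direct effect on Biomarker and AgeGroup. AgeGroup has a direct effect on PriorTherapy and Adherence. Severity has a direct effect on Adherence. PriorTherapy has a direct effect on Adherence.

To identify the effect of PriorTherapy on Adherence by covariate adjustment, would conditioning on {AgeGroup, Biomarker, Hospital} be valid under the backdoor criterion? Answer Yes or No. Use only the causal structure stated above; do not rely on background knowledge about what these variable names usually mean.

Backdoor paths from PriorTherapy to Adherence (paths whose first edge points into PriorTherapy):
  P1: PriorTherapy <- AgeGroup -> Adherence
Condition 1 (no descendant of PriorTherapy in the set): holds — descendants of PriorTherapy are {Adherence}; none are in {AgeGroup, Biomarker, Hospital}.
Condition 2 (every backdoor path blocked by {AgeGroup, Biomarker, Hospital}):
  P1: blocked at fork node AgeGroup ∈ conditioning set.
{AgeGroup, Biomarker, Hospital} satisfies the backdoor criterion.

Yes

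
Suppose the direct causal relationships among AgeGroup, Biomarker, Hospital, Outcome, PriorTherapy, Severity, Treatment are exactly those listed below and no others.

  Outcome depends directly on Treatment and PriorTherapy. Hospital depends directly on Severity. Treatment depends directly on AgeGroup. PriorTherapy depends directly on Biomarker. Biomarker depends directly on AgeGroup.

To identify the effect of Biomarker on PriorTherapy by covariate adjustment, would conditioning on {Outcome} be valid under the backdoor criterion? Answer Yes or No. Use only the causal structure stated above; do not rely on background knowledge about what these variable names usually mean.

No

Backdoor paths from Biomarker to PriorTherapy (paths whose first edge points into Biomarker):
  P1: Biomarker <- AgeGroup -> Treatment -> Outcome <- PriorTherapy
Condition 1 (no descendant of Biomarker in the set): FAILS — Outcome is a descendant of Biomarker.
Condition 2 (every backdoor path blocked by {Outcome}):
  P1: open — collider(s) Outcome are conditioned on (or have a conditioned descendant) and no non-collider on the path is in the set.
{Outcome} does not satisfy the backdoor criterion.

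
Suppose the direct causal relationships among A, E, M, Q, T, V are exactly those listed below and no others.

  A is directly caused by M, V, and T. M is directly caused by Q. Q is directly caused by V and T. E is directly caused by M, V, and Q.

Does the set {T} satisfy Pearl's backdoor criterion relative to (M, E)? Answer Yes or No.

Backdoor paths from M to E (paths whose first edge points into M):
  P1: M <- Q <- T -> A <- V -> E
  P2: M <- Q <- V -> E
  P3: M <- Q -> E
Condition 1 (no descendant of M in the set): holds — descendants of M are {A, E}; none are in {T}.
Condition 2 (every backdoor path blocked by {T}):
  P1: blocked at fork node T ∈ conditioning set.
  P2: open — no interior node is in the conditioning set.
  P3: open — no interior node is in the conditioning set.
{T} does not satisfy the backdoor criterion.

No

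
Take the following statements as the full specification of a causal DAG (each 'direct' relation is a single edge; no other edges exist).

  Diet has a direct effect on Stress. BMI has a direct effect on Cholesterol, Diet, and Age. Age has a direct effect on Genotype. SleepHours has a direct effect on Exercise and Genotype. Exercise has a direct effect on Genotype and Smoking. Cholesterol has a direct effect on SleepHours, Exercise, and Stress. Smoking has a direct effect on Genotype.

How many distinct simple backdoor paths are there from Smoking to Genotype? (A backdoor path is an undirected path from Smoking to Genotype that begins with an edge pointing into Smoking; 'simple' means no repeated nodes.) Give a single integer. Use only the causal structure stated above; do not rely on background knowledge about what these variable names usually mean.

7

A backdoor path from Smoking to Genotype is any simple undirected path whose first edge points into Smoking (i.e. leaves Smoking via a parent).
Parents of Smoking: {Exercise}.
Enumerating:
  P1: Smoking <- Exercise <- Cholesterol <- BMI -> Age -> Genotype
  P2: Smoking <- Exercise <- Cholesterol -> SleepHours -> Genotype
  P3: Smoking <- Exercise <- Cholesterol -> Stress <- Diet <- BMI -> Age -> Genotype
  P4: Smoking <- Exercise <- SleepHours <- Cholesterol <- BMI -> Age -> Genotype
  P5: Smoking <- Exercise <- SleepHours <- Cholesterol -> Stress <- Diet <- BMI -> Age -> Genotype
  P6: Smoking <- Exercise <- SleepHours -> Genotype
  P7: Smoking <- Exercise -> Genotype
That exhausts the simple backdoor paths. Count: 7.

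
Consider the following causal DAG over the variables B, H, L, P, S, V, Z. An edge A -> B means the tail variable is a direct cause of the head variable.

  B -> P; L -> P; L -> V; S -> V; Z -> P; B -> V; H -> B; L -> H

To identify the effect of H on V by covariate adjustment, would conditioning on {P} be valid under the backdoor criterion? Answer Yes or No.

No

Backdoor paths from H to V (paths whose first edge points into H):
  P1: H <- L -> P <- B -> V
  P2: H <- L -> V
Condition 1 (no descendant of H in the set): FAILS — P is a descendant of H.
Condition 2 (every backdoor path blocked by {P}):
  P1: open — collider(s) P are conditioned on (or have a conditioned descendant) and no non-collider on the path is in the set.
  P2: open — no interior node is in the conditioning set.
{P} does not satisfy the backdoor criterion.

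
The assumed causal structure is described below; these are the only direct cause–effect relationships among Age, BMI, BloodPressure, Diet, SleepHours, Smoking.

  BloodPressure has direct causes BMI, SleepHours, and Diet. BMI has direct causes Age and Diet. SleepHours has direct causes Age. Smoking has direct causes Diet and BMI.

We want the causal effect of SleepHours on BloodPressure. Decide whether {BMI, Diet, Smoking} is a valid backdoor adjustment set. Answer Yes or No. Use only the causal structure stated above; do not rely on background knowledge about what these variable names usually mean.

Backdoor paths from SleepHours to BloodPressure (paths whose first edge points into SleepHours):
  P1: SleepHours <- Age -> BMI <- Diet -> BloodPressure
  P2: SleepHours <- Age -> BMI -> BloodPressure
  P3: SleepHours <- Age -> BMI -> Smoking <- Diet -> BloodPressure
Condition 1 (no descendant of SleepHours in the set): holds — descendants of SleepHours are {BloodPressure}; none are in {BMI, Diet, Smoking}.
Condition 2 (every backdoor path blocked by {BMI, Diet, Smoking}):
  P1: blocked at fork node Diet ∈ conditioning set.
  P2: blocked at chain node BMI ∈ conditioning set.
  P3: blocked at chain node BMI ∈ conditioning set.
{BMI, Diet, Smoking} satisfies the backdoor criterion.

Yes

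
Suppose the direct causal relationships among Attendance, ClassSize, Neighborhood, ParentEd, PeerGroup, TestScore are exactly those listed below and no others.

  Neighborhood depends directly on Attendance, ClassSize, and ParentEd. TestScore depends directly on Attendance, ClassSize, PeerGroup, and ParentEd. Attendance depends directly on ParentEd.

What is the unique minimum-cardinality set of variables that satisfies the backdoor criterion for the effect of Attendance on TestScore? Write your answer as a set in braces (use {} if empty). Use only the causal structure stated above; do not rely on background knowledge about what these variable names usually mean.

{ParentEd}

Variables eligible for adjustment (non-descendants of Attendance, excluding Attendance and TestScore): {ClassSize, ParentEd, PeerGroup}.
Backdoor paths from Attendance to TestScore:
  P1: Attendance <- ParentEd -> TestScore
  P2: Attendance <- ParentEd -> Neighborhood <- ClassSize -> TestScore
The empty set is not sufficient: P1 (Attendance <- ParentEd -> TestScore) has no collider blocking it and no conditioned non-collider, so it is open.
Try {ParentEd}:
  P1: blocked at fork node ParentEd ∈ conditioning set.
  P2: blocked at fork node ParentEd ∈ conditioning set.
{ParentEd} contains no descendant of Attendance and blocks every backdoor path.
No other singleton works — e.g. {ClassSize} leaves P1 open — so {ParentEd} is the unique smallest valid adjustment set.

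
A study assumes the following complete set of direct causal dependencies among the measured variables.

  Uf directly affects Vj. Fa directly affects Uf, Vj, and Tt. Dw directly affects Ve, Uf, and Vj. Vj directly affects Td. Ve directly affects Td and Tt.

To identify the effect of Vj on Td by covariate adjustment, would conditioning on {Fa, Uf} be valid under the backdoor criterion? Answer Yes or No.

No

Backdoor paths from Vj to Td (paths whose first edge points into Vj):
  P1: Vj <- Fa -> Uf <- Dw -> Ve -> Td
  P2: Vj <- Fa -> Tt <- Ve -> Td
  P3: Vj <- Dw -> Ve -> Td
  P4: Vj <- Dw -> Uf <- Fa -> Tt <- Ve -> Td
  P5: Vj <- Uf <- Fa -> Tt <- Ve -> Td
  P6: Vj <- Uf <- Dw -> Ve -> Td
Condition 1 (no descendant of Vj in the set): holds — descendants of Vj are {Td}; none are in {Fa, Uf}.
Condition 2 (every backdoor path blocked by {Fa, Uf}):
  P1: blocked at fork node Fa ∈ conditioning set.
  P2: blocked at fork node Fa ∈ conditioning set.
  P3: open — no interior node is in the conditioning set.
  P4: blocked at fork node Fa ∈ conditioning set.
  P5: blocked at chain node Uf ∈ conditioning set.
  P6: blocked at chain node Uf ∈ conditioning set.
{Fa, Uf} does not satisfy the backdoor criterion.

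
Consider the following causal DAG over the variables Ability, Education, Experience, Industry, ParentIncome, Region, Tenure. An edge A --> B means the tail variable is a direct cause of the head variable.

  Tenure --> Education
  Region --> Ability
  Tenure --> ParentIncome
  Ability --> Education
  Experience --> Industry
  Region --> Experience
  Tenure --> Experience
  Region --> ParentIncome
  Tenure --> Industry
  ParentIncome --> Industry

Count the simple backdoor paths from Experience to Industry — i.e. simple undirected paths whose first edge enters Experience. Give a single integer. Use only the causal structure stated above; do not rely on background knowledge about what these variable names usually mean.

A backdoor path from Experience to Industry is any simple undirected path whose first edge points into Experience (i.e. leaves Experience via a parent).
Parents of Experience: {Region, Tenure}.
Enumerating:
  P1: Experience <- Region -> ParentIncome <- Tenure -> Industry
  P2: Experience <- Region -> ParentIncome -> Industry
  P3: Experience <- Region -> Ability -> Education <- Tenure -> ParentIncome -> Industry
  P4: Experience <- Region -> Ability -> Education <- Tenure -> Industry
  P5: Experience <- Tenure -> ParentIncome -> Industry
  P6: Experience <- Tenure -> Industry
  P7: Experience <- Tenure -> Education <- Ability <- Region -> ParentIncome -> Industry
That exhausts the simple backdoor paths. Count: 7.

7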